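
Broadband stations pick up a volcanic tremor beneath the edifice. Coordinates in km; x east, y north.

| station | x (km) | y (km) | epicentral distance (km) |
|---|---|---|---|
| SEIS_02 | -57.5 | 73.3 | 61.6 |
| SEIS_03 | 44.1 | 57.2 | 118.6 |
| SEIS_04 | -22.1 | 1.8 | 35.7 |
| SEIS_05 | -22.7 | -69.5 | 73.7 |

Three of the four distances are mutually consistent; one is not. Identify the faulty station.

Solve using three stations at a time. Using SEIS_03, SEIS_04, SEIS_05 (subtract circle equations pairwise → linear system) gives (x, y) ≈ (-57.2, -4.4).
Distances from that point to each station vs reported:
  SEIS_02: calculated 77.7 vs reported 61.6 → residual 16.1 km
  SEIS_03: calculated 118.6 vs reported 118.6 → residual 0.0 km
  SEIS_04: calculated 35.7 vs reported 35.7 → residual 0.0 km
  SEIS_05: calculated 73.7 vs reported 73.7 → residual 0.0 km
SEIS_03, SEIS_04, SEIS_05 are mutually consistent (residuals ≈ 0); SEIS_02 is off by 16.1 km.

SEIS_02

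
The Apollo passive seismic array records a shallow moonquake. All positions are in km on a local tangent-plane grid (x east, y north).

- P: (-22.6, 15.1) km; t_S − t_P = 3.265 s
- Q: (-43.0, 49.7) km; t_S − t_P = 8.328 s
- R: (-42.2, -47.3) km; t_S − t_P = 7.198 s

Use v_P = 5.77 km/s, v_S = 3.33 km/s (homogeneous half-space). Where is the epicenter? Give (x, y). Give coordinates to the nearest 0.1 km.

Distance from S−P lag: d = Δt · v_P v_S / (v_P − v_S) = Δt · (5.77·3.33)/(5.77−3.33) ≈ 7.8746·Δt.
So d_P = 25.71, d_Q = 65.58, d_R = 56.68 km.
Circle about each station: (x + 22.6)² + (y − 15.1)² = 25.71²; (x + 43.0)² + (y − 49.7)² = 65.58²; (x + 42.2)² + (y + 47.3)² = 56.68².
Subtracting the P equation from the Q and R equations removes the quadratic terms:
-40.8 x + 69.2 y = -59.41
-39.2 x − 124.8 y = 727.74
Solving the 2×2 system: x ≈ -5.5, y ≈ -4.1 km.
Check against P (with the unrounded x, y): √((x + 22.6)²+(y − 15.1)²) = 25.71 ≈ 25.71 km. ✓

x ≈ -5.5 km, y ≈ -4.1 km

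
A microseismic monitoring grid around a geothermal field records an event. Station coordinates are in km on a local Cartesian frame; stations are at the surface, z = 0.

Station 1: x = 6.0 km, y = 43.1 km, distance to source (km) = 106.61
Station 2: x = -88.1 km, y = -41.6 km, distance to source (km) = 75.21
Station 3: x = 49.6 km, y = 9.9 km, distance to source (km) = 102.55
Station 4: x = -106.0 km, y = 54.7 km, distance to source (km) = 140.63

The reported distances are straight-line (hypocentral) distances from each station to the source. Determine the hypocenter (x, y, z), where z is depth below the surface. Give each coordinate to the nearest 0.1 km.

Each station gives a sphere (x−x_i)² + (y−y_i)² + z² = d_i² (stations at z=0).
Subtracting the Station 1 sphere from Station 2 and Station 3: z² cancels, leaving linear equations in x and y:
-188.2 x − 169.4 y = 13307.71
87.2 x − 66.4 y = 1513.75
Solving: x ≈ -23.001, y ≈ -53.004 km (keep extra digits for the depth step; rounded: -23.0, -53.0).
Then from the Station 1 sphere: z² = 106.61² − (x − 6.0)² − (y − 43.1)² with x = -23.001, y = -53.004, so z ≈ 35.898 ≈ 35.9 km.
Check against Station 4 (with the unrounded solution): distance 140.63 ≈ 140.63 km. ✓

(-23.0, -53.0, 35.9)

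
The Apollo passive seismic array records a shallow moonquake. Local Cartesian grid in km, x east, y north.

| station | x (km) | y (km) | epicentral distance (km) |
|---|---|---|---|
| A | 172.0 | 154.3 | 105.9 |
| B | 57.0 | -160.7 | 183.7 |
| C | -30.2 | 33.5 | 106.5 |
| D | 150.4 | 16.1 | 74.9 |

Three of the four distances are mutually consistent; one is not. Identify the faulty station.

Solve using three stations at a time. Using B, C, D (subtract circle equations pairwise → linear system) gives (x, y) ≈ (75.7, 22.1).
Distances from that point to each station vs reported:
  A: calculated 163.6 vs reported 105.9 → residual 57.7 km
  B: calculated 183.7 vs reported 183.7 → residual 0.0 km
  C: calculated 106.5 vs reported 106.5 → residual 0.0 km
  D: calculated 74.9 vs reported 74.9 → residual 0.0 km
B, C, D are mutually consistent (residuals ≈ 0); A is off by 57.7 km.

A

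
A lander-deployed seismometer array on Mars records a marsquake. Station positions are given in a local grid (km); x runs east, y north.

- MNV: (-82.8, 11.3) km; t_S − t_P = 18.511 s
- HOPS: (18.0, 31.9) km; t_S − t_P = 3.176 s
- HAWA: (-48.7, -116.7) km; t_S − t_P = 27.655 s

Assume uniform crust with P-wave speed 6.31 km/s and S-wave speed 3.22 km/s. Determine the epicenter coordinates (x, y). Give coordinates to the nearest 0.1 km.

Distance from S−P lag: d = Δt · v_P v_S / (v_P − v_S) = Δt · (6.31·3.22)/(6.31−3.22) ≈ 6.5755·Δt.
So d_MNV = 121.72, d_HOPS = 20.88, d_HAWA = 181.84 km.
Circle about each station: (x + 82.8)² + (y − 11.3)² = 121.72²; (x − 18.0)² + (y − 31.9)² = 20.88²; (x + 48.7)² + (y + 116.7)² = 181.84².
Subtracting pairs of circle equations eliminates x²+y² and gives linear equations (the radical axes):
201.6 x + 41.2 y = 8737.86
68.2 x − 256.0 y = -9242.98
Solving the 2×2 system: x ≈ 34.1, y ≈ 45.2 km.

x ≈ 34.1 km, y ≈ 45.2 km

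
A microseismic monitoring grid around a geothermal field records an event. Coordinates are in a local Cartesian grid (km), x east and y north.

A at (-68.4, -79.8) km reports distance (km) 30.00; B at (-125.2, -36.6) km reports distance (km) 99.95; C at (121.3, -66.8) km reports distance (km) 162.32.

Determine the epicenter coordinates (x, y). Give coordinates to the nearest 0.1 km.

(-39.6, -88.2)

Circle about each station: (x + 68.4)² + (y + 79.8)² = 30.00²; (x + 125.2)² + (y + 36.6)² = 99.95²; (x − 121.3)² + (y + 66.8)² = 162.32².
Subtracting pairs of circle equations eliminates x²+y² and gives linear equations (the radical axes):
-113.6 x + 86.4 y = -3122.00
379.4 x + 26.0 y = -17318.45
Solving the 2×2 system: x ≈ -39.6, y ≈ -88.2 km.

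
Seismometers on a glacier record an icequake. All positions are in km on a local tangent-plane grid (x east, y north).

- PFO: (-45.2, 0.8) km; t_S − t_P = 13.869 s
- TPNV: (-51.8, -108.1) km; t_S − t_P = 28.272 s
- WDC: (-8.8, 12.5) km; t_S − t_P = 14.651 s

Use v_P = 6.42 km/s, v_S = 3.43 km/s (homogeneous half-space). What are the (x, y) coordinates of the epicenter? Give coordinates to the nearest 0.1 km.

(-73.3, 99.0)

Distance from S−P lag: d = Δt · v_P v_S / (v_P − v_S) = Δt · (6.42·3.43)/(6.42−3.43) ≈ 7.3647·Δt.
So d_PFO = 102.14, d_TPNV = 208.22, d_WDC = 107.90 km.
Circle about each station: (x + 45.2)² + (y − 0.8)² = 102.14²; (x + 51.8)² + (y + 108.1)² = 208.22²; (x + 8.8)² + (y − 12.5)² = 107.90².
Subtracting pairs of circle equations eliminates x²+y² and gives linear equations (the radical axes):
-13.2 x − 217.8 y = -20597.82
72.8 x + 23.4 y = -3019.82
Solving the 2×2 system: x ≈ -73.3, y ≈ 99.0 km.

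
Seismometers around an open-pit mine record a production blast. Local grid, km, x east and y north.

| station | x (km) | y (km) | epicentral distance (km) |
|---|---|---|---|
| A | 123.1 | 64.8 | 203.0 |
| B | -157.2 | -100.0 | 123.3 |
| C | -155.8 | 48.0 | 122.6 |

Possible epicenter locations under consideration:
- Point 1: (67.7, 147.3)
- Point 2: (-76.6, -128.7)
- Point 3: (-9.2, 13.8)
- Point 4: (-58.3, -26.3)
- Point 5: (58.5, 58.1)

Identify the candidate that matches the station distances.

Point 4

For each candidate, compare |candidate − station| to the reported distance:
Point 1: residuals A 103.6, B 211.0, C 122.0 → max 211.0 km
Point 2: residuals A 75.1, B 37.7, C 71.0 → max 75.1 km
Point 3: residuals A 61.2, B 63.4, C 27.9 → max 63.4 km
Point 4: residuals A 0.0, B 0.0, C 0.0 → max 0.0 km
Point 5: residuals A 138.1, B 144.1, C 91.9 → max 144.1 km
Only Point 4 has all residuals ≈ 0.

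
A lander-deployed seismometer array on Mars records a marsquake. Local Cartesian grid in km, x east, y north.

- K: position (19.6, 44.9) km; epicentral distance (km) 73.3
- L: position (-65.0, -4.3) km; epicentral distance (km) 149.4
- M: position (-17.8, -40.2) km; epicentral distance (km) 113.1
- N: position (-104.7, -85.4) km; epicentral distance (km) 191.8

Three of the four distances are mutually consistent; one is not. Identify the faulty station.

N

Solve using three stations at a time. Using K, L, M (subtract circle equations pairwise → linear system) gives (x, y) ≈ (83.7, 9.5).
Distances from that point to each station vs reported:
  K: calculated 73.2 vs reported 73.3 → residual 0.1 km
  L: calculated 149.4 vs reported 149.4 → residual 0.0 km
  M: calculated 113.1 vs reported 113.1 → residual 0.0 km
  N: calculated 211.0 vs reported 191.8 → residual 19.2 km
K, L, M are mutually consistent (residuals ≈ 0); N is off by 19.2 km.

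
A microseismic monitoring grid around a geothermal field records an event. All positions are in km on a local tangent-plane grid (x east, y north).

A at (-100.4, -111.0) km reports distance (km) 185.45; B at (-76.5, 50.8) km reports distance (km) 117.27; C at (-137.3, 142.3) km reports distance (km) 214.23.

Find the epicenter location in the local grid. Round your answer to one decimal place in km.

x ≈ 35.3 km, y ≈ 15.4 km

Circle about each station: (x + 100.4)² + (y + 111.0)² = 185.45²; (x + 76.5)² + (y − 50.8)² = 117.27²; (x + 137.3)² + (y − 142.3)² = 214.23².
Subtracting the A equation from the B and C equations removes the quadratic terms:
47.8 x + 323.6 y = 6671.18
-73.8 x + 506.6 y = 5196.63
Solving the 2×2 system: x ≈ 35.3, y ≈ 15.4 km.
Check against A (with the unrounded x, y): √((x + 100.4)²+(y + 111.0)²) = 185.45 ≈ 185.45 km. ✓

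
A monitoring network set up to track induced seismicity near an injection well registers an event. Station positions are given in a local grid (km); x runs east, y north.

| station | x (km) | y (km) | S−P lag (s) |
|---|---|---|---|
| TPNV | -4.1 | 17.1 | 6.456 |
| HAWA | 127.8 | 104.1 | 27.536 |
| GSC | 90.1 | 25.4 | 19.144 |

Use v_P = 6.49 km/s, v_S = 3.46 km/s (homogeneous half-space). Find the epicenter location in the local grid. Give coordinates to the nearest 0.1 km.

(-50.2, 4.3)

Distance from S−P lag: d = Δt · v_P v_S / (v_P − v_S) = Δt · (6.49·3.46)/(6.49−3.46) ≈ 7.4110·Δt.
So d_TPNV = 47.85, d_HAWA = 204.07, d_GSC = 141.88 km.
Circle about each station: (x + 4.1)² + (y − 17.1)² = 47.85²; (x − 127.8)² + (y − 104.1)² = 204.07²; (x − 90.1)² + (y − 25.4)² = 141.88².
Subtracting the TPNV equation from the HAWA and GSC equations removes the quadratic terms:
263.8 x + 174.0 y = -12494.51
188.4 x + 16.6 y = -9386.36
Solving the 2×2 system: x ≈ -50.2, y ≈ 4.3 km.
Check against TPNV (with the unrounded x, y): √((x + 4.1)²+(y − 17.1)²) = 47.84 ≈ 47.85 km. ✓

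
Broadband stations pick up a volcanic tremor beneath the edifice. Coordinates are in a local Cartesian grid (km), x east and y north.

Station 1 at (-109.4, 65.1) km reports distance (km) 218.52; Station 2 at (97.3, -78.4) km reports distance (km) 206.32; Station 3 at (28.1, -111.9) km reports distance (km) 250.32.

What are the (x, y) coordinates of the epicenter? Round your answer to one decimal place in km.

(99.9, 127.9)

Circle about each station: (x + 109.4)² + (y − 65.1)² = 218.52²; (x − 97.3)² + (y + 78.4)² = 206.32²; (x − 28.1)² + (y + 111.9)² = 250.32².
Subtracting pairs of circle equations eliminates x²+y² and gives linear equations (the radical axes):
413.4 x − 287.0 y = 4590.53
275.0 x − 354.0 y = -17804.26
Solving the 2×2 system: x ≈ 99.9, y ≈ 127.9 km.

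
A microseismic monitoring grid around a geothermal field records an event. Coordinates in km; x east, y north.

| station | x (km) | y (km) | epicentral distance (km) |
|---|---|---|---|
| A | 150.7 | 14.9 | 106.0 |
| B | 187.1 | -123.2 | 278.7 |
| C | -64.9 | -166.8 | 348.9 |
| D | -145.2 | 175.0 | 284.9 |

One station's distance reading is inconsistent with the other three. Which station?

B

Solve using three stations at a time. Using A, C, D (subtract circle equations pairwise → linear system) gives (x, y) ≈ (134.3, 119.7).
Distances from that point to each station vs reported:
  A: calculated 106.0 vs reported 106.0 → residual 0.0 km
  B: calculated 248.5 vs reported 278.7 → residual 30.2 km
  C: calculated 348.9 vs reported 348.9 → residual 0.0 km
  D: calculated 284.9 vs reported 284.9 → residual 0.0 km
A, C, D are mutually consistent (residuals ≈ 0); B is off by 30.2 km.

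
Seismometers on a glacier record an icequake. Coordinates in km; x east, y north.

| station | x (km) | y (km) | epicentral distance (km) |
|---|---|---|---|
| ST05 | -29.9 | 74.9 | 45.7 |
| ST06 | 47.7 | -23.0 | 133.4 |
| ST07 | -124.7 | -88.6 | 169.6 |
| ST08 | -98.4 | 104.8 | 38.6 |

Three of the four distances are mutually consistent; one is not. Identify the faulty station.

ST06

Solve using three stations at a time. Using ST05, ST07, ST08 (subtract circle equations pairwise → linear system) gives (x, y) ≈ (-75.6, 73.7).
Distances from that point to each station vs reported:
  ST05: calculated 45.7 vs reported 45.7 → residual 0.0 km
  ST06: calculated 156.7 vs reported 133.4 → residual 23.3 km
  ST07: calculated 169.6 vs reported 169.6 → residual 0.0 km
  ST08: calculated 38.6 vs reported 38.6 → residual 0.0 km
ST05, ST07, ST08 are mutually consistent (residuals ≈ 0); ST06 is off by 23.3 km.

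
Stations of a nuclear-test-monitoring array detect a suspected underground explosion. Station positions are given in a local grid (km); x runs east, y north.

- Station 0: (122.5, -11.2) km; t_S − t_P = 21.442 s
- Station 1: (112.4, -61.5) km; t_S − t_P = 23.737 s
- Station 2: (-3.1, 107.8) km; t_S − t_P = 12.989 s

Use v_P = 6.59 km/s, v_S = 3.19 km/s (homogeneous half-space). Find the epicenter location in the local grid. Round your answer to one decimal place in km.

(-4.3, 27.5)

Distance from S−P lag: d = Δt · v_P v_S / (v_P − v_S) = Δt · (6.59·3.19)/(6.59−3.19) ≈ 6.1830·Δt.
So d_Station 0 = 132.58, d_Station 1 = 146.77, d_Station 2 = 80.31 km.
Circle about each station: (x − 122.5)² + (y + 11.2)² = 132.58²; (x − 112.4)² + (y + 61.5)² = 146.77²; (x + 3.1)² + (y − 107.8)² = 80.31².
Subtracting pairs of circle equations eliminates x²+y² and gives linear equations (the radical axes):
-20.2 x − 100.6 y = -2679.66
-251.2 x + 238.0 y = 7626.52
Solving the 2×2 system: x ≈ -4.3, y ≈ 27.5 km.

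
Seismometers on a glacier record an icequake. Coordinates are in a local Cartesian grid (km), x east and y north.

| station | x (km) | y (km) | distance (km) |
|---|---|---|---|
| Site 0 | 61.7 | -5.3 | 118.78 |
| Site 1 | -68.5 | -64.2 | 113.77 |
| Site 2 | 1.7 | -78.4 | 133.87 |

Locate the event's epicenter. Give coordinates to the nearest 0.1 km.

-44.9 km east, 47.1 km north

Circle about each station: (x − 61.7)² + (y + 5.3)² = 118.78²; (x + 68.5)² + (y + 64.2)² = 113.77²; (x − 1.7)² + (y + 78.4)² = 133.87².
Subtracting pairs of circle equations eliminates x²+y² and gives linear equations (the radical axes):
-260.4 x − 117.8 y = 6143.99
-120.0 x − 146.2 y = -1498.02
Solving the 2×2 system: x ≈ -44.9, y ≈ 47.1 km.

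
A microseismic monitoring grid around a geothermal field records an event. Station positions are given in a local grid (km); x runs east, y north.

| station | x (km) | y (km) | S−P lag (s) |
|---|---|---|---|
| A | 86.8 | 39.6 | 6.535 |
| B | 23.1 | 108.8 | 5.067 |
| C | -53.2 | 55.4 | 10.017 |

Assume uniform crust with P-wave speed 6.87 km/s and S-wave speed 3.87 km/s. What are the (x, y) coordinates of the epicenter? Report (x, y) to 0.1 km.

Distance from S−P lag: d = Δt · v_P v_S / (v_P − v_S) = Δt · (6.87·3.87)/(6.87−3.87) ≈ 8.8623·Δt.
So d_A = 57.92, d_B = 44.91, d_C = 88.77 km.
Circle about each station: (x − 86.8)² + (y − 39.6)² = 57.92²; (x − 23.1)² + (y − 108.8)² = 44.91²; (x + 53.2)² + (y − 55.4)² = 88.77².
Subtracting pairs of circle equations eliminates x²+y² and gives linear equations (the radical axes):
-127.4 x + 138.4 y = 4606.47
-280.0 x + 31.6 y = -7728.39
Solving the 2×2 system: x ≈ 35.0, y ≈ 65.5 km.
Check against A (with the unrounded x, y): √((x − 86.8)²+(y − 39.6)²) = 57.92 ≈ 57.92 km. ✓

x ≈ 35.0 km, y ≈ 65.5 km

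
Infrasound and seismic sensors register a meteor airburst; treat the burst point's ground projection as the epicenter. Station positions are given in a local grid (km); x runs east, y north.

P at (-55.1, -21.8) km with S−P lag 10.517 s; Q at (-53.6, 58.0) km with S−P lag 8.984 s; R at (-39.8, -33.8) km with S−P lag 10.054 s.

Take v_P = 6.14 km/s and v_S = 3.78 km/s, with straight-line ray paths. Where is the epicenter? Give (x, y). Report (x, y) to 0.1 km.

(31.6, 34.6)

Distance from S−P lag: d = Δt · v_P v_S / (v_P − v_S) = Δt · (6.14·3.78)/(6.14−3.78) ≈ 9.8344·Δt.
So d_P = 103.43, d_Q = 88.35, d_R = 98.88 km.
Circle about each station: (x + 55.1)² + (y + 21.8)² = 103.43²; (x + 53.6)² + (y − 58.0)² = 88.35²; (x + 39.8)² + (y + 33.8)² = 98.88².
Subtracting pairs of circle equations eliminates x²+y² and gives linear equations (the radical axes):
3.0 x + 159.6 y = 5617.75
30.6 x − 24.0 y = 135.74
Solving the 2×2 system: x ≈ 31.6, y ≈ 34.6 km.
Check against P (with the unrounded x, y): √((x + 55.1)²+(y + 21.8)²) = 103.41 ≈ 103.43 km. ✓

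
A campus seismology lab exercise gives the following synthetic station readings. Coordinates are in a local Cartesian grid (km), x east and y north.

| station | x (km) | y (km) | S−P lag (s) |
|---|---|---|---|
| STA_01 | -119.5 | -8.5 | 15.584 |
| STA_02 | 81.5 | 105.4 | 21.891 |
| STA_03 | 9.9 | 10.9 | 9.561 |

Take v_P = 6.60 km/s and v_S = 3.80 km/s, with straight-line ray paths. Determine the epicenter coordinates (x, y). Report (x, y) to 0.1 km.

Distance from S−P lag: d = Δt · v_P v_S / (v_P − v_S) = Δt · (6.60·3.80)/(6.60−3.80) ≈ 8.9571·Δt.
So d_STA_01 = 139.59, d_STA_02 = 196.08, d_STA_03 = 85.64 km.
Circle about each station: (x + 119.5)² + (y + 8.5)² = 139.59²; (x − 81.5)² + (y − 105.4)² = 196.08²; (x − 9.9)² + (y − 10.9)² = 85.64².
Subtracting the STA_01 equation from the STA_02 and STA_03 equations removes the quadratic terms:
402.0 x + 227.8 y = -15563.09
258.8 x + 38.8 y = -1984.52
Solving the 2×2 system: x ≈ 3.5, y ≈ -74.5 km.
Check against STA_01 (with the unrounded x, y): √((x + 119.5)²+(y + 8.5)²) = 139.59 ≈ 139.59 km. ✓

x ≈ 3.5 km, y ≈ -74.5 km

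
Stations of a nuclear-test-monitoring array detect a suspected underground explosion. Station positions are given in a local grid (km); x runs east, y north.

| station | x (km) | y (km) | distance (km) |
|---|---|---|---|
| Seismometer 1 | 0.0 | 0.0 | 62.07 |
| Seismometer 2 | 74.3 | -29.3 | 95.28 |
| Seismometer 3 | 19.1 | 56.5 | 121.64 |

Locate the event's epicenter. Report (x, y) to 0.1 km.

Circle about each station: x² + y² = 62.07²; (x − 74.3)² + (y + 29.3)² = 95.28²; (x − 19.1)² + (y − 56.5)² = 121.64².
Subtracting the Seismometer 1 equation from the Seismometer 2 and Seismometer 3 equations removes the quadratic terms:
148.6 x − 58.6 y = 1153.39
38.2 x + 113.0 y = -7386.54
Solving the 2×2 system: x ≈ -15.9, y ≈ -60.0 km.

(-15.9, -60.0)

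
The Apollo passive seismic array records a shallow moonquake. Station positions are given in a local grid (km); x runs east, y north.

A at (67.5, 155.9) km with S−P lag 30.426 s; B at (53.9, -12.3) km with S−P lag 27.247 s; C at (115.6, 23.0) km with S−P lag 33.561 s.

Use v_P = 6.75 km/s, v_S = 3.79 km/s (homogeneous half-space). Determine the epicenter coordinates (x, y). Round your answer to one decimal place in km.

(-173.2, 50.0)

Distance from S−P lag: d = Δt · v_P v_S / (v_P − v_S) = Δt · (6.75·3.79)/(6.75−3.79) ≈ 8.6427·Δt.
So d_A = 262.96, d_B = 235.49, d_C = 290.06 km.
Circle about each station: (x − 67.5)² + (y − 155.9)² = 262.96²; (x − 53.9)² + (y + 12.3)² = 235.49²; (x − 115.6)² + (y − 23.0)² = 290.06².
Subtracting pairs of circle equations eliminates x²+y² and gives linear equations (the radical axes):
-27.2 x − 336.4 y = -12112.14
96.2 x − 265.8 y = -29955.54
Solving the 2×2 system: x ≈ -173.2, y ≈ 50.0 km.
Check against A (with the unrounded x, y): √((x − 67.5)²+(y − 155.9)²) = 262.97 ≈ 262.96 km. ✓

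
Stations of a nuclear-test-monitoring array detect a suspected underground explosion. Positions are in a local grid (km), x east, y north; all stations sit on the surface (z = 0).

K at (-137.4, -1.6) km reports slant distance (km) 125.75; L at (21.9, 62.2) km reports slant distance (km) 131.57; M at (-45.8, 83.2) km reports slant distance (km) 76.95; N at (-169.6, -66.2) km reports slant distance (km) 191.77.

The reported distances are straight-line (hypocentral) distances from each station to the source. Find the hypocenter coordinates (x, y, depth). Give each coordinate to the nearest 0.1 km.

(-88.8, 96.1, 62.5)

Each station gives a sphere (x−x_i)² + (y−y_i)² + z² = d_i² (stations at z=0).
Subtracting the K sphere from L and M: z² cancels, leaving linear equations in x and y:
318.6 x + 127.6 y = -16030.47
183.2 x + 169.6 y = 30.32
Solving: x ≈ -88.806, y ≈ 96.106 km (keep extra digits for the depth step; rounded: -88.8, 96.1).
Then from the K sphere: z² = 125.75² − (x + 137.4)² − (y + 1.6)² with x = -88.806, y = 96.106, so z ≈ 62.492 ≈ 62.5 km.
Check against N (with the unrounded solution): distance 191.77 ≈ 191.77 km. ✓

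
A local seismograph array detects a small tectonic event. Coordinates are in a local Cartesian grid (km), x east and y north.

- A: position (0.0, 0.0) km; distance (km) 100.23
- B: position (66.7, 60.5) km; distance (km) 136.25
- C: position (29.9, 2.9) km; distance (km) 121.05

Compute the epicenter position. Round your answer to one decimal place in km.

Circle about each station: x² + y² = 100.23²; (x − 66.7)² + (y − 60.5)² = 136.25²; (x − 29.9)² + (y − 2.9)² = 121.05².
Subtracting the A equation from the B and C equations removes the quadratic terms:
133.4 x + 121.0 y = -408.87
59.8 x + 5.8 y = -3704.63
Solving the 2×2 system: x ≈ -69.0, y ≈ 72.7 km.
Check against A (with the unrounded x, y): √(x²+y²) = 100.23 ≈ 100.23 km. ✓

-69.0 km east, 72.7 km north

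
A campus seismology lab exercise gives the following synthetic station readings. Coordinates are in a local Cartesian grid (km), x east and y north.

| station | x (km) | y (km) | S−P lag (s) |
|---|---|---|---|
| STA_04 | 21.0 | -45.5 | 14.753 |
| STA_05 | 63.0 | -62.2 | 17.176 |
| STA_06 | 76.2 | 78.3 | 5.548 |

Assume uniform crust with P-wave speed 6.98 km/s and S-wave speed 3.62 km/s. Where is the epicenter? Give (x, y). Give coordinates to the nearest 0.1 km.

x ≈ 36.9 km, y ≈ 64.3 km

Distance from S−P lag: d = Δt · v_P v_S / (v_P − v_S) = Δt · (6.98·3.62)/(6.98−3.62) ≈ 7.5201·Δt.
So d_STA_04 = 110.94, d_STA_05 = 129.17, d_STA_06 = 41.72 km.
Circle about each station: (x − 21.0)² + (y + 45.5)² = 110.94²; (x − 63.0)² + (y + 62.2)² = 129.17²; (x − 76.2)² + (y − 78.3)² = 41.72².
Subtracting the STA_04 equation from the STA_05 and STA_06 equations removes the quadratic terms:
84.0 x − 33.4 y = 949.38
110.4 x + 247.6 y = 19993.21
Solving the 2×2 system: x ≈ 36.9, y ≈ 64.3 km.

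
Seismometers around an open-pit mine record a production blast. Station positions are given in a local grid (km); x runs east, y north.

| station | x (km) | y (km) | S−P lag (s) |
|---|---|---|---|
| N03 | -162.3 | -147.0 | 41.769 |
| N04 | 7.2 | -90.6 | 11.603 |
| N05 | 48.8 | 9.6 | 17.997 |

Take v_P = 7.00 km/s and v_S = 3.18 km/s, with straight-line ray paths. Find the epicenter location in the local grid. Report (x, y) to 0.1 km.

x ≈ 74.8 km, y ≈ -92.0 km

Distance from S−P lag: d = Δt · v_P v_S / (v_P − v_S) = Δt · (7.00·3.18)/(7.00−3.18) ≈ 5.8272·Δt.
So d_N03 = 243.40, d_N04 = 67.61, d_N05 = 104.87 km.
Circle about each station: (x + 162.3)² + (y + 147.0)² = 243.40²; (x − 7.2)² + (y + 90.6)² = 67.61²; (x − 48.8)² + (y − 9.6)² = 104.87².
Subtracting pairs of circle equations eliminates x²+y² and gives linear equations (the radical axes):
339.0 x + 112.8 y = 14982.36
422.2 x + 313.2 y = 2769.15
Solving the 2×2 system: x ≈ 74.8, y ≈ -92.0 km.
Check against N03 (with the unrounded x, y): √((x + 162.3)²+(y + 147.0)²) = 243.40 ≈ 243.40 km. ✓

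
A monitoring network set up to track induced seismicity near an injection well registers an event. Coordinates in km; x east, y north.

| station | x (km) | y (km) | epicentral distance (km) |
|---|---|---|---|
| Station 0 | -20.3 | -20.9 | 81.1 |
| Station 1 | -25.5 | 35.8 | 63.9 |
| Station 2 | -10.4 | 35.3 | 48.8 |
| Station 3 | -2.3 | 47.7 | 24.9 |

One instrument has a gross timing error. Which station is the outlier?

Solve using three stations at a time. Using Station 0, Station 1, Station 2 (subtract circle equations pairwise → linear system) gives (x, y) ≈ (38.4, 35.1).
Distances from that point to each station vs reported:
  Station 0: calculated 81.1 vs reported 81.1 → residual 0.0 km
  Station 1: calculated 63.9 vs reported 63.9 → residual 0.0 km
  Station 2: calculated 48.8 vs reported 48.8 → residual 0.0 km
  Station 3: calculated 42.6 vs reported 24.9 → residual 17.7 km
Station 0, Station 1, Station 2 are mutually consistent (residuals ≈ 0); Station 3 is off by 17.7 km.

Station 3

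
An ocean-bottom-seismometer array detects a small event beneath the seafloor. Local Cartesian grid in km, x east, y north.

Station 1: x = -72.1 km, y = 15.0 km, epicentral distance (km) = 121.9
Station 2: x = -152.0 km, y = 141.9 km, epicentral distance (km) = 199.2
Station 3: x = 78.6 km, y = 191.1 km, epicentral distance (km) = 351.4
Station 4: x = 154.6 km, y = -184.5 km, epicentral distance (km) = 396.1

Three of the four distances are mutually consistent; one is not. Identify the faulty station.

Station 4

Solve using three stations at a time. Using Station 1, Station 2, Station 3 (subtract circle equations pairwise → linear system) gives (x, y) ≈ (-170.9, -56.4).
Distances from that point to each station vs reported:
  Station 1: calculated 121.8 vs reported 121.9 → residual 0.1 km
  Station 2: calculated 199.2 vs reported 199.2 → residual 0.0 km
  Station 3: calculated 351.4 vs reported 351.4 → residual 0.0 km
  Station 4: calculated 349.8 vs reported 396.1 → residual 46.3 km
Station 1, Station 2, Station 3 are mutually consistent (residuals ≈ 0); Station 4 is off by 46.3 km.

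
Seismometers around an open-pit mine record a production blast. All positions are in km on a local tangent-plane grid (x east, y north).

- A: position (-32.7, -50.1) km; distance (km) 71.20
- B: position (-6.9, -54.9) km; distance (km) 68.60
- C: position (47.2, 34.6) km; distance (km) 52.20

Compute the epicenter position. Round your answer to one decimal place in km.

Circle about each station: (x + 32.7)² + (y + 50.1)² = 71.20²; (x + 6.9)² + (y + 54.9)² = 68.60²; (x − 47.2)² + (y − 34.6)² = 52.20².
Subtracting pairs of circle equations eliminates x²+y² and gives linear equations (the radical axes):
51.6 x − 9.6 y = -154.20
159.8 x + 169.4 y = 2190.30
Solving the 2×2 system: x ≈ -0.5, y ≈ 13.4 km.
Check against A (with the unrounded x, y): √((x + 32.7)²+(y + 50.1)²) = 71.20 ≈ 71.20 km. ✓

-0.5 km east, 13.4 km north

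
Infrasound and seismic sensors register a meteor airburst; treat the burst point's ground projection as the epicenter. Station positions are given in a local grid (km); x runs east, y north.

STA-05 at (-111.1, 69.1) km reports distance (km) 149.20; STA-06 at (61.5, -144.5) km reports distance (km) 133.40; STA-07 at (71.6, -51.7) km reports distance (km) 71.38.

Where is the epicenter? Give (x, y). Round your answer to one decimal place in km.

Circle about each station: (x + 111.1)² + (y − 69.1)² = 149.20²; (x − 61.5)² + (y + 144.5)² = 133.40²; (x − 71.6)² + (y + 51.7)² = 71.38².
Subtracting the STA-05 equation from the STA-06 and STA-07 equations removes the quadratic terms:
345.2 x − 427.2 y = 12009.56
365.4 x − 241.6 y = 7846.97
Solving the 2×2 system: x ≈ 6.2, y ≈ -23.1 km.

(6.2, -23.1)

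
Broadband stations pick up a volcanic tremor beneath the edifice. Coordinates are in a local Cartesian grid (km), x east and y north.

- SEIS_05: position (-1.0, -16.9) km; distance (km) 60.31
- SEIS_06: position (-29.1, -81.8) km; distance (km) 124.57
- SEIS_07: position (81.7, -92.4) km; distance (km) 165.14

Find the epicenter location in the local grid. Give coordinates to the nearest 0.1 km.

Circle about each station: (x + 1.0)² + (y + 16.9)² = 60.31²; (x + 29.1)² + (y + 81.8)² = 124.57²; (x − 81.7)² + (y + 92.4)² = 165.14².
Subtracting the SEIS_05 equation from the SEIS_06 and SEIS_07 equations removes the quadratic terms:
-56.2 x − 129.8 y = -4628.95
165.4 x − 151.0 y = -8707.88
Solving the 2×2 system: x ≈ -14.4, y ≈ 41.9 km.

x ≈ -14.4 km, y ≈ 41.9 km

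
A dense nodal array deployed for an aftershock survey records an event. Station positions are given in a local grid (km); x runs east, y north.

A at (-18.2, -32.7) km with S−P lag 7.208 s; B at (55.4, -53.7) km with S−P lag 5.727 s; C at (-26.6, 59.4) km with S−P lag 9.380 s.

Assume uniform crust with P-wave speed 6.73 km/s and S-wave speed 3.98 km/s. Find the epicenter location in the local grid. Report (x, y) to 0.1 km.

Distance from S−P lag: d = Δt · v_P v_S / (v_P − v_S) = Δt · (6.73·3.98)/(6.73−3.98) ≈ 9.7401·Δt.
So d_A = 70.21, d_B = 55.78, d_C = 91.36 km.
Circle about each station: (x + 18.2)² + (y + 32.7)² = 70.21²; (x − 55.4)² + (y + 53.7)² = 55.78²; (x + 26.6)² + (y − 59.4)² = 91.36².
Subtracting pairs of circle equations eliminates x²+y² and gives linear equations (the radical axes):
147.2 x − 42.0 y = 6370.36
-16.8 x + 184.2 y = -581.82
Solving the 2×2 system: x ≈ 43.5, y ≈ 0.8 km.
Check against A (with the unrounded x, y): √((x + 18.2)²+(y + 32.7)²) = 70.22 ≈ 70.21 km. ✓

43.5 km east, 0.8 km north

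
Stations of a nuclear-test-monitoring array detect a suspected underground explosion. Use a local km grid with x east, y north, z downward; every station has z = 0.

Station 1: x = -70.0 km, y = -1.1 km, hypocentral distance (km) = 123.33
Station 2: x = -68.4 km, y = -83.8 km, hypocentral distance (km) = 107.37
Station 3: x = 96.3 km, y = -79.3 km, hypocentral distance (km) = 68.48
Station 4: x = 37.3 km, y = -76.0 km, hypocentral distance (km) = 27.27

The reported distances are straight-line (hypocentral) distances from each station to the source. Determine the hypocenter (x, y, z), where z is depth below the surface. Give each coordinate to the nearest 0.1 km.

(34.2, -62.7, 23.6)

Each station gives a sphere (x−x_i)² + (y−y_i)² + z² = d_i² (stations at z=0).
Subtracting the Station 1 sphere from Station 2 and Station 3: z² cancels, leaving linear equations in x and y:
3.2 x − 165.4 y = 10481.76
332.6 x − 156.4 y = 21181.75
Solving: x ≈ 34.197, y ≈ -62.711 km (keep extra digits for the depth step; rounded: 34.2, -62.7).
Then from the Station 1 sphere: z² = 123.33² − (x + 70.0)² − (y + 1.1)² with x = 34.197, y = -62.711, so z ≈ 23.608 ≈ 23.6 km.
Check against Station 4 (with the unrounded solution): distance 27.27 ≈ 27.27 km. ✓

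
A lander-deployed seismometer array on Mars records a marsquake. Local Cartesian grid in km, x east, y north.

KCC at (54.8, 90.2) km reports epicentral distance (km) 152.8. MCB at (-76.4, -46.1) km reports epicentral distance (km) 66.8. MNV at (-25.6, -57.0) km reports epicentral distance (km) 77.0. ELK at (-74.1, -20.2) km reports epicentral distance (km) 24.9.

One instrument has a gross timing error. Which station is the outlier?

Solve using three stations at a time. Using KCC, MNV, ELK (subtract circle equations pairwise → linear system) gives (x, y) ≈ (-71.8, 4.6).
Distances from that point to each station vs reported:
  KCC: calculated 152.8 vs reported 152.8 → residual 0.0 km
  MCB: calculated 50.9 vs reported 66.8 → residual 15.9 km
  MNV: calculated 77.0 vs reported 77.0 → residual 0.0 km
  ELK: calculated 24.9 vs reported 24.9 → residual 0.0 km
KCC, MNV, ELK are mutually consistent (residuals ≈ 0); MCB is off by 15.9 km.

MCB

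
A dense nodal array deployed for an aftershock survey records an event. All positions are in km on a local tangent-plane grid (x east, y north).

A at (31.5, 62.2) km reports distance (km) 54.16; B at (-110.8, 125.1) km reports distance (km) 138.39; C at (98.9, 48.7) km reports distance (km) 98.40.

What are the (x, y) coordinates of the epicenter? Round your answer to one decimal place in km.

Circle about each station: (x − 31.5)² + (y − 62.2)² = 54.16²; (x + 110.8)² + (y − 125.1)² = 138.39²; (x − 98.9)² + (y − 48.7)² = 98.40².
Subtracting the A equation from the B and C equations removes the quadratic terms:
-284.6 x + 125.8 y = 6847.07
134.8 x − 27.0 y = 542.56
Solving the 2×2 system: x ≈ 27.3, y ≈ 116.2 km.

(27.3, 116.2)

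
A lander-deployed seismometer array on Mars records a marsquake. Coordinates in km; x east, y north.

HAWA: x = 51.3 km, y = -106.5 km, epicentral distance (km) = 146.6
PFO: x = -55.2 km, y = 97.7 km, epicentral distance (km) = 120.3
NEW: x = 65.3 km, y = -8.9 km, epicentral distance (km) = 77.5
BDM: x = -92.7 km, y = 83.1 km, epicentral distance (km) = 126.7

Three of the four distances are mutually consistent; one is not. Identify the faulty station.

Solve using three stations at a time. Using PFO, NEW, BDM (subtract circle equations pairwise → linear system) gives (x, y) ≈ (-12.0, -14.6).
Distances from that point to each station vs reported:
  HAWA: calculated 111.6 vs reported 146.6 → residual 35.0 km
  PFO: calculated 120.3 vs reported 120.3 → residual 0.0 km
  NEW: calculated 77.5 vs reported 77.5 → residual 0.0 km
  BDM: calculated 126.7 vs reported 126.7 → residual 0.0 km
PFO, NEW, BDM are mutually consistent (residuals ≈ 0); HAWA is off by 35.0 km.

HAWA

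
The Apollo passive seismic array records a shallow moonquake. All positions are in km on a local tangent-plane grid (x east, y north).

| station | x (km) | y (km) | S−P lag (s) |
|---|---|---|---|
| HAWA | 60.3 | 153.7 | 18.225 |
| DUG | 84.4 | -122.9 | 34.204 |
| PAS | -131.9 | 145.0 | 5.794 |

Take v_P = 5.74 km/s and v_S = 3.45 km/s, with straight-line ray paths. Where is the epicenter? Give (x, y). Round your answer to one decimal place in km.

(-92.3, 114.3)

Distance from S−P lag: d = Δt · v_P v_S / (v_P − v_S) = Δt · (5.74·3.45)/(5.74−3.45) ≈ 8.6476·Δt.
So d_HAWA = 157.60, d_DUG = 295.78, d_PAS = 50.10 km.
Circle about each station: (x − 60.3)² + (y − 153.7)² = 157.60²; (x − 84.4)² + (y + 122.9)² = 295.78²; (x + 131.9)² + (y − 145.0)² = 50.10².
Subtracting pairs of circle equations eliminates x²+y² and gives linear equations (the radical axes):
48.2 x − 553.2 y = -67680.06
-384.4 x − 17.4 y = 33490.58
Solving the 2×2 system: x ≈ -92.3, y ≈ 114.3 km.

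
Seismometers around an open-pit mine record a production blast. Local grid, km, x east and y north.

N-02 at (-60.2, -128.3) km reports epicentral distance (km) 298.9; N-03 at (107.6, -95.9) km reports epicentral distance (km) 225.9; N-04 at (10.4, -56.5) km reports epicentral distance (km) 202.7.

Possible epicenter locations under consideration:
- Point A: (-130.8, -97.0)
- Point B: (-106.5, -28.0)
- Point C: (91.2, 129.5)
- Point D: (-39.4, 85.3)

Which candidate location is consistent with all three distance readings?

For each candidate, compare |candidate − station| to the reported distance:
Point A: residuals N-02 221.7, N-03 12.5, N-04 55.8 → max 221.7 km
Point B: residuals N-02 188.4, N-03 1.3, N-04 82.4 → max 188.4 km
Point C: residuals N-02 0.1, N-03 0.1, N-04 0.1 → max 0.1 km
Point D: residuals N-02 84.3, N-03 7.4, N-04 52.4 → max 84.3 km
Only Point C has all residuals ≈ 0.

Point C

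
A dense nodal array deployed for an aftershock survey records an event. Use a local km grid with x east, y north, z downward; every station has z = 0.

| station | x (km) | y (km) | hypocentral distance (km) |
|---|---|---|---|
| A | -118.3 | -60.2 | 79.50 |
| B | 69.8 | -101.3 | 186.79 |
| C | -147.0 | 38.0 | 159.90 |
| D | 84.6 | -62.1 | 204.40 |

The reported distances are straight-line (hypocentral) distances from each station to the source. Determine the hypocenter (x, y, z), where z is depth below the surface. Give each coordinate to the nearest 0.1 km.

Each station gives a sphere (x−x_i)² + (y−y_i)² + z² = d_i² (stations at z=0).
Subtracting the A sphere from B and C: z² cancels, leaving linear equations in x and y:
376.2 x − 82.2 y = -31055.45
-57.4 x + 196.4 y = -13813.69
Solving: x ≈ -104.598, y ≈ -100.904 km (keep extra digits for the depth step; rounded: -104.6, -100.9).
Then from the A sphere: z² = 79.50² − (x + 118.3)² − (y + 60.2)² with x = -104.598, y = -100.904, so z ≈ 66.901 ≈ 66.9 km.

x ≈ -104.6 km, y ≈ -100.9 km, depth ≈ 66.9 km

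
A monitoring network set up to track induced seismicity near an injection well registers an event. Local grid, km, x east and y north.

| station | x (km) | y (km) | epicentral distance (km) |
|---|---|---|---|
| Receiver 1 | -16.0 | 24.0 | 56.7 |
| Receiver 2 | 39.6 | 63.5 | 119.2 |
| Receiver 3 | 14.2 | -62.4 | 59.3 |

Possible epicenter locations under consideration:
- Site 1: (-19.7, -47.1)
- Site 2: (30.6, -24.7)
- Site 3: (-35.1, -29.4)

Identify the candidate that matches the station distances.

Site 3

For each candidate, compare |candidate − station| to the reported distance:
Site 1: residuals Receiver 1 14.5, Receiver 2 6.3, Receiver 3 22.1 → max 22.1 km
Site 2: residuals Receiver 1 10.7, Receiver 2 30.5, Receiver 3 18.2 → max 30.5 km
Site 3: residuals Receiver 1 0.0, Receiver 2 0.0, Receiver 3 0.0 → max 0.0 km
Only Site 3 has all residuals ≈ 0.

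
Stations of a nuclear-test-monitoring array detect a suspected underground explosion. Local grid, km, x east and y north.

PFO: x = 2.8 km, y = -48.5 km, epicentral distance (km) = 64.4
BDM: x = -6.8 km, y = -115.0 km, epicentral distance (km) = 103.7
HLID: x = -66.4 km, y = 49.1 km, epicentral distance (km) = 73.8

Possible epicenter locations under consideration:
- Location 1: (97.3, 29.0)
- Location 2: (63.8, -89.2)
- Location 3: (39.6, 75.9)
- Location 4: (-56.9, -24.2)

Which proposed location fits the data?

For each candidate, compare |candidate − station| to the reported distance:
Location 1: residuals PFO 57.8, BDM 74.0, HLID 91.1 → max 91.1 km
Location 2: residuals PFO 8.9, BDM 28.5, HLID 116.1 → max 116.1 km
Location 3: residuals PFO 65.3, BDM 92.8, HLID 35.5 → max 92.8 km
Location 4: residuals PFO 0.1, BDM 0.0, HLID 0.1 → max 0.1 km
Only Location 4 has all residuals ≈ 0.

Location 4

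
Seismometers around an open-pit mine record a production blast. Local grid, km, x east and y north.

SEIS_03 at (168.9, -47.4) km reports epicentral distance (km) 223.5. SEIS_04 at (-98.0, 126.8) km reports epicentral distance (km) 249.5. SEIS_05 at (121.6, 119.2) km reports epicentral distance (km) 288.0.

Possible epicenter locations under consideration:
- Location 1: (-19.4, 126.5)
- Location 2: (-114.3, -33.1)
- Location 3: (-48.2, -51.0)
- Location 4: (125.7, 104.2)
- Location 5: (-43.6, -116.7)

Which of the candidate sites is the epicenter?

For each candidate, compare |candidate − station| to the reported distance:
Location 1: residuals SEIS_03 32.8, SEIS_04 170.9, SEIS_05 146.8 → max 170.9 km
Location 2: residuals SEIS_03 60.1, SEIS_04 88.8, SEIS_05 7.2 → max 88.8 km
Location 3: residuals SEIS_03 6.4, SEIS_04 64.9, SEIS_05 47.6 → max 64.9 km
Location 4: residuals SEIS_03 65.9, SEIS_04 24.7, SEIS_05 272.4 → max 272.4 km
Location 5: residuals SEIS_03 0.0, SEIS_04 0.0, SEIS_05 0.0 → max 0.0 km
Only Location 5 has all residuals ≈ 0.

Location 5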